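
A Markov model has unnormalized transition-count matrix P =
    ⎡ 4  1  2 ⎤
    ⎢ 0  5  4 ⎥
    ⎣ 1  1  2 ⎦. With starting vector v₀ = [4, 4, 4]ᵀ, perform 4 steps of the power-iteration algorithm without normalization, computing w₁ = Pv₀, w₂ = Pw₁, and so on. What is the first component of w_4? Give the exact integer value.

7460

w1 = Pv₀ = (28, 36, 16)
w2 = Pw1 = (180, 244, 96)
w3 = Pw2 = (1156, 1604, 616)
w4 = Pw3 = (7460, 10484, 3992)
The requested component of w4 is 7460.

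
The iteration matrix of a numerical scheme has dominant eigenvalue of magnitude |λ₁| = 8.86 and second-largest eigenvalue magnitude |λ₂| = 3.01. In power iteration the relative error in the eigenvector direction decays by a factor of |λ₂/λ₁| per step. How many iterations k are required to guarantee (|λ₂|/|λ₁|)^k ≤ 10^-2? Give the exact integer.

5

|λ₂/λ₁| = 3.01/8.86 = 0.33973
Need k ≥ ln(10^-2) / ln(0.33973) = -4.6052 / -1.0796 ≈ 4.266
Smallest integer k satisfying the bound: 5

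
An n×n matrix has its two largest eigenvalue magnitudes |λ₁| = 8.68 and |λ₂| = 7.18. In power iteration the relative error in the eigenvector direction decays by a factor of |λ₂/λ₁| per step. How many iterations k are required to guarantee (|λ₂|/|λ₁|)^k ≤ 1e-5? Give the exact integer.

61

|λ₂/λ₁| = 7.18/8.68 = 0.82719
Need k ≥ ln(1e-5) / ln(0.82719) = -11.5129 / -0.1897 ≈ 60.683
Smallest integer k satisfying the bound: 61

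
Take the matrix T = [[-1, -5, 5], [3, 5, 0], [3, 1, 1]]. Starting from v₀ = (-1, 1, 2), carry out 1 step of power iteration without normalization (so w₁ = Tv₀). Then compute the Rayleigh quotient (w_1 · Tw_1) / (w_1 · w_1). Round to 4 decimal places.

w1 = Tv₀ = ((-1)·(-1) + (-5)·1 + 5·2; 3·(-1) + 5·1 + 0·2; 3·(-1) + 1·1 + 1·2) = (6, 2, 0)
Tw1 = (-16, 28, 20)
w1·Tw1 = 6·(-16) + 2·28 + 0·20 = -40; w1·w1 = 6·6 + 2·2 + 0·0 = 40
λ ≈ -40/40 = -1.0000

λ ≈ -1.0000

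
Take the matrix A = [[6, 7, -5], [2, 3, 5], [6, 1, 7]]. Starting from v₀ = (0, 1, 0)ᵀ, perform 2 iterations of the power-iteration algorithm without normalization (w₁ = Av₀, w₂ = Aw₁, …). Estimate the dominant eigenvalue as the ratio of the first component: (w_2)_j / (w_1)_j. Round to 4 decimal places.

w1 = Av₀ = (7, 3, 1)
w2 = Aw1 = (58, 28, 52)
Ratio at component: 58 / 7 = 8.2857

8.2857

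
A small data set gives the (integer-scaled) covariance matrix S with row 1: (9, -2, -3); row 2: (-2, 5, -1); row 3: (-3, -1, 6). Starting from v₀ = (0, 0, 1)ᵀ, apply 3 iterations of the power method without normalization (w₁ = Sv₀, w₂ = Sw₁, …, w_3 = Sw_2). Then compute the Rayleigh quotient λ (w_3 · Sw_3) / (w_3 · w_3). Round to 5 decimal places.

w1 = Sv₀ = (9·0 + (-2)·0 + (-3)·1; (-2)·0 + 5·0 + (-1)·1; (-3)·0 + (-1)·0 + 6·1) = (-3, -1, 6)
w2 = Sw1 = (9·(-3) + (-2)·(-1) + (-3)·6; (-2)·(-3) + 5·(-1) + (-1)·6; (-3)·(-3) + (-1)·(-1) + 6·6) = (-43, -5, 46)
w3 = Sw2 = (-515, 15, 410)
Sw3 = (-5895, 695, 3990)
w3·Sw3 = (-515)·(-5895) + 15·695 + 410·3990 = 4682250; w3·w3 = (-515)·(-515) + 15·15 + 410·410 = 433550
λ ≈ 4682250/433550 = 10.79979

λ ≈ 10.79979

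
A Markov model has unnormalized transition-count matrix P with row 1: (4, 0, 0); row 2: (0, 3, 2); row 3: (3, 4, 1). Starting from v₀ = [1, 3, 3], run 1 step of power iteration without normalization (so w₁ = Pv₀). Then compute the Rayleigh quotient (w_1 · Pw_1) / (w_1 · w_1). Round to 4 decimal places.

w1 = Pv₀ = (4, 15, 18)
Pw1 = (16, 81, 90)
w1·Pw1 = 4·16 + 15·81 + 18·90 = 2899; w1·w1 = 4·4 + 15·15 + 18·18 = 565
λ ≈ 2899/565 = 5.1310

5.1310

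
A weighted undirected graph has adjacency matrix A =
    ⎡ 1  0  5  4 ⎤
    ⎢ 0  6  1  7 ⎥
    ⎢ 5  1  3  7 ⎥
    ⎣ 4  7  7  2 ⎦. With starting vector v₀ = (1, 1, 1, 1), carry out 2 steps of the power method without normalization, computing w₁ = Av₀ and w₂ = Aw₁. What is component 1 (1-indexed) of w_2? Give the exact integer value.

170

w1 = Av₀ = (1·1 + 0·1 + 5·1 + 4·1; 0·1 + 6·1 + 1·1 + 7·1; 5·1 + 1·1 + 3·1 + 7·1; 4·1 + 7·1 + 7·1 + 2·1) = (10, 14, 16, 20)
w2 = Aw1 = (1·10 + 0·14 + 5·16 + 4·20; 0·10 + 6·14 + 1·16 + 7·20; 5·10 + 1·14 + 3·16 + 7·20; 4·10 + 7·14 + 7·16 + 2·20) = (170, 240, 252, 290)
The requested component of w2 is 170.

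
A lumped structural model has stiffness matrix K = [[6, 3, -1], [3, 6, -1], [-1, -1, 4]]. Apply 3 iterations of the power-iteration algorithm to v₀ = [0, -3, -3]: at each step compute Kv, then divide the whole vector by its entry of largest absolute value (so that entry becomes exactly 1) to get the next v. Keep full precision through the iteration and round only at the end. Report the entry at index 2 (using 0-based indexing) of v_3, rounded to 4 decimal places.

-0.1396

Kv0 = (-6.00000, -15.00000, -9.00000); divide by -15.00000 → v1 = (0.40000, 1.00000, 0.60000)
Kv1 = (4.80000, 6.60000, 1.00000); divide by 6.60000 → v2 = (0.72727, 1.00000, 0.15152)
Kv2 = (7.21212, 8.03030, -1.12121); divide by 8.03030 → v3 = (0.89811, 1.00000, -0.13962)
Requested entry of v3: 111/-795 = -0.1396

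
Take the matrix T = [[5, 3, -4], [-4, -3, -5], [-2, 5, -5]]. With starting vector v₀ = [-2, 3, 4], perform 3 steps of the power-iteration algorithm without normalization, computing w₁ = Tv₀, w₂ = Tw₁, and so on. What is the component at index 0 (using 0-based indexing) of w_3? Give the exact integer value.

w1 = Tv₀ = (-17, -21, -1)
w2 = Tw1 = (-144, 136, -66)
w3 = Tw2 = (-48, 498, 1298)
The requested component of w3 is -48.

-48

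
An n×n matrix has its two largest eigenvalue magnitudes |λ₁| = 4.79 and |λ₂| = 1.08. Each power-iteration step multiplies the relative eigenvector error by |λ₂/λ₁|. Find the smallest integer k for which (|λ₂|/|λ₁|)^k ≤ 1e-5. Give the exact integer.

|λ₂/λ₁| = 1.08/4.79 = 0.22547
Need k ≥ ln(1e-5) / ln(0.22547) = -11.5129 / -1.4896 ≈ 7.729
Smallest integer k satisfying the bound: 8

8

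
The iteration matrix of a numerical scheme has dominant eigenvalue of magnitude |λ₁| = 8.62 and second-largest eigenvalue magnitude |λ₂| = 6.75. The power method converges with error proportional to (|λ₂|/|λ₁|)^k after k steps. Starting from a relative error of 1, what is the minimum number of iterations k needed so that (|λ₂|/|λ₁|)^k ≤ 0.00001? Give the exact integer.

48

|λ₂/λ₁| = 6.75/8.62 = 0.78306
Need k ≥ ln(0.00001) / ln(0.78306) = -11.5129 / -0.2445 ≈ 47.079
Smallest integer k satisfying the bound: 48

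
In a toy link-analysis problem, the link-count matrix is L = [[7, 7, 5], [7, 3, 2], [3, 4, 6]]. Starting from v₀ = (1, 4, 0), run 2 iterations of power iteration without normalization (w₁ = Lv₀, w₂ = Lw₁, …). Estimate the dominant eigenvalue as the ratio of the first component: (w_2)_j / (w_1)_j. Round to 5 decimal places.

w1 = Lv₀ = (7·1 + 7·4 + 5·0; 7·1 + 3·4 + 2·0; 3·1 + 4·4 + 6·0) = (35, 19, 19)
w2 = Lw1 = (7·35 + 7·19 + 5·19; 7·35 + 3·19 + 2·19; 3·35 + 4·19 + 6·19) = (473, 340, 295)
Ratio at component: 473 / 35 = 13.51429

13.51429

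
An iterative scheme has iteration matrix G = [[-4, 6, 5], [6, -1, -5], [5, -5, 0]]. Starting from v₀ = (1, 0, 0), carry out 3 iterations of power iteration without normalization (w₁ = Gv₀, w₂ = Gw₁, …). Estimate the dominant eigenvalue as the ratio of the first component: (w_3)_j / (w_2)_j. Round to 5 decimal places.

λ ≈ -11.53247

w1 = Gv₀ = ((-4)·1 + 6·0 + 5·0; 6·1 + (-1)·0 + (-5)·0; 5·1 + (-5)·0 + 0·0) = (-4, 6, 5)
w2 = Gw1 = ((-4)·(-4) + 6·6 + 5·5; 6·(-4) + (-1)·6 + (-5)·5; 5·(-4) + (-5)·6 + 0·5) = (77, -55, -50)
w3 = Gw2 = (-888, 767, 660)
Ratio at component: -888 / 77 = -11.53247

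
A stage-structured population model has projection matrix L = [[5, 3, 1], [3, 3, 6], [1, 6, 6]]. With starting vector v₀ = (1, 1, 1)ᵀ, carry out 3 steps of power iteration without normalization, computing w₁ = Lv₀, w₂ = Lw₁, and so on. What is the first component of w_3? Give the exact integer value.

1052

w1 = Lv₀ = (5·1 + 3·1 + 1·1; 3·1 + 3·1 + 6·1; 1·1 + 6·1 + 6·1) = (9, 12, 13)
w2 = Lw1 = (5·9 + 3·12 + 1·13; 3·9 + 3·12 + 6·13; 1·9 + 6·12 + 6·13) = (94, 141, 159)
w3 = Lw2 = (1052, 1659, 1894)
The requested component of w3 is 1052.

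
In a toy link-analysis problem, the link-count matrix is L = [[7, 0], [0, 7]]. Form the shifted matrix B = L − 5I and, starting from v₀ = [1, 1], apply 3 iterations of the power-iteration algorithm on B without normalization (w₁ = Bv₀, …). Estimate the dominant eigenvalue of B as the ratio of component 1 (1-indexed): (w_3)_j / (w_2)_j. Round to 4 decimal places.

2.0000

B = L − 5I has rows (2, 0); (0, 2)
w1 = Bv₀ = (2, 2)
w2 = Bw1 = (4, 4)
w3 = Bw2 = (8, 8)
Ratio: 8/4 = 2.0000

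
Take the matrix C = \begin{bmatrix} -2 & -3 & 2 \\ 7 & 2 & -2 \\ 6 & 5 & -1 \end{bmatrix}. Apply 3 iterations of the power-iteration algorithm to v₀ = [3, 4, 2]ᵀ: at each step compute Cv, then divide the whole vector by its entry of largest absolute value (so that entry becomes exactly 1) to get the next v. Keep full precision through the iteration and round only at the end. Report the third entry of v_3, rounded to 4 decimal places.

1.0000

Cv0 = (-14.00000, 25.00000, 36.00000); divide by 36.00000 → v1 = (-0.38889, 0.69444, 1.00000)
Cv1 = (0.69444, -3.33333, 0.13889); divide by -3.33333 → v2 = (-0.20833, 1.00000, -0.04167)
Cv2 = (-2.66667, 0.62500, 3.79167); divide by 3.79167 → v3 = (-0.70330, 0.16484, 1.00000)
Requested entry of v3: -455/-455 = 1.0000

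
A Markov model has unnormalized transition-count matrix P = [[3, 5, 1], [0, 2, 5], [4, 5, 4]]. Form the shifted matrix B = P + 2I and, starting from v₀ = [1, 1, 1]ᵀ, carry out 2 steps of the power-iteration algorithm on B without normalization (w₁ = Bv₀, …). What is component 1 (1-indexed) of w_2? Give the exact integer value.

B = P + 2I has rows (5, 5, 1); (0, 4, 5); (4, 5, 6)
w1 = Bv₀ = (5·1 + 5·1 + 1·1; 0·1 + 4·1 + 5·1; 4·1 + 5·1 + 6·1) = (11, 9, 15)
w2 = Bw1 = (5·11 + 5·9 + 1·15; 0·11 + 4·9 + 5·15; 4·11 + 5·9 + 6·15) = (115, 111, 179)
Requested component of w2: 115

115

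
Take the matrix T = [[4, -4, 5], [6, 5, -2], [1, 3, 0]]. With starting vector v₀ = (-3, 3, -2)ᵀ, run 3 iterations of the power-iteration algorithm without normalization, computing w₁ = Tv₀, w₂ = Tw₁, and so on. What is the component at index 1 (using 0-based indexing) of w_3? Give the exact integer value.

-1653

w1 = Tv₀ = (4·(-3) + (-4)·3 + 5·(-2); 6·(-3) + 5·3 + (-2)·(-2); 1·(-3) + 3·3 + 0·(-2)) = (-34, 1, 6)
w2 = Tw1 = (4·(-34) + (-4)·1 + 5·6; 6·(-34) + 5·1 + (-2)·6; 1·(-34) + 3·1 + 0·6) = (-110, -211, -31)
w3 = Tw2 = (249, -1653, -743)
The requested component of w3 is -1653.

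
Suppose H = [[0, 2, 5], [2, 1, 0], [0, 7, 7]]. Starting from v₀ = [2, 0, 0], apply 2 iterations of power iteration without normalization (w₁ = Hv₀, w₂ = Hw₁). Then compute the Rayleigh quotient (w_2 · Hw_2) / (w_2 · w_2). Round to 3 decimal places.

λ ≈ 8.722

w1 = Hv₀ = (0·2 + 2·0 + 5·0; 2·2 + 1·0 + 0·0; 0·2 + 7·0 + 7·0) = (0, 4, 0)
w2 = Hw1 = (0·0 + 2·4 + 5·0; 2·0 + 1·4 + 0·0; 0·0 + 7·4 + 7·0) = (8, 4, 28)
Hw2 = (148, 20, 224)
w2·Hw2 = 8·148 + 4·20 + 28·224 = 7536; w2·w2 = 8·8 + 4·4 + 28·28 = 864
λ ≈ 7536/864 = 8.722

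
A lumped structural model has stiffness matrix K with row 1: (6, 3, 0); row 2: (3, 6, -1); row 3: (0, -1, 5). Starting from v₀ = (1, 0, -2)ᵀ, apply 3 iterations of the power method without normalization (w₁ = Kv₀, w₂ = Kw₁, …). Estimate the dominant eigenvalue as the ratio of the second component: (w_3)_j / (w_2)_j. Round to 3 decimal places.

λ ≈ 9.586

w1 = Kv₀ = (6·1 + 3·0 + 0·(-2); 3·1 + 6·0 + (-1)·(-2); 0·1 + (-1)·0 + 5·(-2)) = (6, 5, -10)
w2 = Kw1 = (6·6 + 3·5 + 0·(-10); 3·6 + 6·5 + (-1)·(-10); 0·6 + (-1)·5 + 5·(-10)) = (51, 58, -55)
w3 = Kw2 = (480, 556, -333)
Ratio at component: 556 / 58 = 9.586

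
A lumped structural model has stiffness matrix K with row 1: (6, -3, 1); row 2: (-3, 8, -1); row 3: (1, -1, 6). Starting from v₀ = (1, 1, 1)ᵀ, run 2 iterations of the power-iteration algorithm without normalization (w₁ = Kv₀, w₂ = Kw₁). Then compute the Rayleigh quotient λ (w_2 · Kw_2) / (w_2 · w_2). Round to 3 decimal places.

5.542

w1 = Kv₀ = (4, 4, 6)
w2 = Kw1 = (18, 14, 36)
Kw2 = (102, 22, 220)
w2·Kw2 = 18·102 + 14·22 + 36·220 = 10064; w2·w2 = 18·18 + 14·14 + 36·36 = 1816
λ ≈ 10064/1816 = 5.542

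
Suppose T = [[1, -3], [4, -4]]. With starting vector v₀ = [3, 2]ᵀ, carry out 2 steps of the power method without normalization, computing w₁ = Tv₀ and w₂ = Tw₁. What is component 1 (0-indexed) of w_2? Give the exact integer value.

w1 = Tv₀ = (1·3 + (-3)·2; 4·3 + (-4)·2) = (-3, 4)
w2 = Tw1 = (1·(-3) + (-3)·4; 4·(-3) + (-4)·4) = (-15, -28)
The requested component of w2 is -28.

-28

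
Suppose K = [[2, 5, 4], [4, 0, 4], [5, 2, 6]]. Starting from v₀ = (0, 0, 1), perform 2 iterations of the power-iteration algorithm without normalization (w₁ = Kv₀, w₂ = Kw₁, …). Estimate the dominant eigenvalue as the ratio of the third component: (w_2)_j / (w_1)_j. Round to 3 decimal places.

10.667

w1 = Kv₀ = (2·0 + 5·0 + 4·1; 4·0 + 0·0 + 4·1; 5·0 + 2·0 + 6·1) = (4, 4, 6)
w2 = Kw1 = (2·4 + 5·4 + 4·6; 4·4 + 0·4 + 4·6; 5·4 + 2·4 + 6·6) = (52, 40, 64)
Ratio at component: 64 / 6 = 10.667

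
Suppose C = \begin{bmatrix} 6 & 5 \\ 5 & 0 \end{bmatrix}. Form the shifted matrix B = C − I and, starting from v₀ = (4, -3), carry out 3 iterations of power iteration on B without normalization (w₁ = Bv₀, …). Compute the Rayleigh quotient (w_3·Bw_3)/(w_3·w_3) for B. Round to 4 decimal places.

B = C − I has rows (5, 5); (5, -1)
w1 = Bv₀ = (5·4 + 5·(-3); 5·4 + (-1)·(-3)) = (5, 23)
w2 = Bw1 = (5·5 + 5·23; 5·5 + (-1)·23) = (140, 2)
w3 = Bw2 = (710, 698)
Bw3 = (7040, 2852)
w3·Bw3 = 6989096; w3·w3 = 991304; μ ≈ 6989096/991304 = 7.0504

μ ≈ 7.0504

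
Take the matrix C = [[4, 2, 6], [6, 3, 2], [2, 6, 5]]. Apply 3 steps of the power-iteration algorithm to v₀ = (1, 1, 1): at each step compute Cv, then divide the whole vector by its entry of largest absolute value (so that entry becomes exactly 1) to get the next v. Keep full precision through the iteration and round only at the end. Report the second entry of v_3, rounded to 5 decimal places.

Cv0 = (12.000000, 11.000000, 13.000000); divide by 13.000000 → v1 = (0.923077, 0.846154, 1.000000)
Cv1 = (11.384615, 10.076923, 11.923077); divide by 11.923077 → v2 = (0.954839, 0.845161, 1.000000)
Cv2 = (11.509677, 10.264516, 11.980645); divide by 11.980645 → v3 = (0.960689, 0.856758, 1.000000)
Requested entry of v3: 1591/1857 = 0.85676

0.85676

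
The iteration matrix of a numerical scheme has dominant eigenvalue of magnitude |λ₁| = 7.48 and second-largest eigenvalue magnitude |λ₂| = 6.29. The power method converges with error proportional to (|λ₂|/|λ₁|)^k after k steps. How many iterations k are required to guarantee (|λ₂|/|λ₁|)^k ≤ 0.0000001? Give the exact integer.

94

|λ₂/λ₁| = 6.29/7.48 = 0.84091
Need k ≥ ln(0.0000001) / ln(0.84091) = -16.1181 / -0.1733 ≈ 93.022
Smallest integer k satisfying the bound: 94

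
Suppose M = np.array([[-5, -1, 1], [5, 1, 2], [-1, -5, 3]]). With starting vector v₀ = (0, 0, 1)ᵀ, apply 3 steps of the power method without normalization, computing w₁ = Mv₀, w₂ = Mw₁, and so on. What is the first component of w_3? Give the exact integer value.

w1 = Mv₀ = (1, 2, 3)
w2 = Mw1 = (-4, 13, -2)
w3 = Mw2 = (5, -11, -67)
The requested component of w3 is 5.

5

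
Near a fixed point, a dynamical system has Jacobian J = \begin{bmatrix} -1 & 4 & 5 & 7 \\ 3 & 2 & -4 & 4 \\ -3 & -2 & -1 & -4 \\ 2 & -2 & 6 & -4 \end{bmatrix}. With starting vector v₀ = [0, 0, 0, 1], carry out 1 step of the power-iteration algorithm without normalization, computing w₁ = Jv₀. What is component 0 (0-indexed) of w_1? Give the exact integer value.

7

w1 = Jv₀ = ((-1)·0 + 4·0 + 5·0 + 7·1; 3·0 + 2·0 + (-4)·0 + 4·1; (-3)·0 + (-2)·0 + (-1)·0 + (-4)·1; 2·0 + (-2)·0 + 6·0 + (-4)·1) = (7, 4, -4, -4)
The requested component of w1 is 7.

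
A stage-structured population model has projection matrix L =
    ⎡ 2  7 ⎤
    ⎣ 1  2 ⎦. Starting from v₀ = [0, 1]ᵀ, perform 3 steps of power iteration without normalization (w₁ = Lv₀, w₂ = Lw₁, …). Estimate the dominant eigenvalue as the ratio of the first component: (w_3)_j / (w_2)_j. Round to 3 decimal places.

w1 = Lv₀ = (2·0 + 7·1; 1·0 + 2·1) = (7, 2)
w2 = Lw1 = (2·7 + 7·2; 1·7 + 2·2) = (28, 11)
w3 = Lw2 = (133, 50)
Ratio at component: 133 / 28 = 4.750

λ ≈ 4.750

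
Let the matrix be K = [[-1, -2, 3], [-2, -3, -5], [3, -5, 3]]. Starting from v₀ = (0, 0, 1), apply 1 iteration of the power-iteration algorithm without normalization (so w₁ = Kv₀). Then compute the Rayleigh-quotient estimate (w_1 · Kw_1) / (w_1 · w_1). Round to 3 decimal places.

λ ≈ 4.814

w1 = Kv₀ = ((-1)·0 + (-2)·0 + 3·1; (-2)·0 + (-3)·0 + (-5)·1; 3·0 + (-5)·0 + 3·1) = (3, -5, 3)
Kw1 = (16, -6, 43)
w1·Kw1 = 3·16 + (-5)·(-6) + 3·43 = 207; w1·w1 = 3·3 + (-5)·(-5) + 3·3 = 43
λ ≈ 207/43 = 4.814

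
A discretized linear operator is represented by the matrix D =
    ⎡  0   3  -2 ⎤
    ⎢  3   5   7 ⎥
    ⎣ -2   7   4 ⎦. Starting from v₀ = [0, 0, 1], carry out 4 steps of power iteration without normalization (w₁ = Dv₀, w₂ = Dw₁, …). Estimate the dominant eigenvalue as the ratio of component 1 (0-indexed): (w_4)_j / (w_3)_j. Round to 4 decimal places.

w1 = Dv₀ = (-2, 7, 4)
w2 = Dw1 = (13, 57, 69)
w3 = Dw2 = (33, 807, 649)
w4 = Dw3 = (1123, 8677, 8179)
Ratio at component: 8677 / 807 = 10.7522

λ ≈ 10.7522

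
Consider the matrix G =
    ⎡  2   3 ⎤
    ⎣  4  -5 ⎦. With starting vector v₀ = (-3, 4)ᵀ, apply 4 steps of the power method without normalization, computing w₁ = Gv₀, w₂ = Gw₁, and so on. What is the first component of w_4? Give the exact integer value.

w1 = Gv₀ = (2·(-3) + 3·4; 4·(-3) + (-5)·4) = (6, -32)
w2 = Gw1 = (2·6 + 3·(-32); 4·6 + (-5)·(-32)) = (-84, 184)
w3 = Gw2 = (384, -1256)
w4 = Gw3 = (-3000, 7816)
The requested component of w4 is -3000.

-3000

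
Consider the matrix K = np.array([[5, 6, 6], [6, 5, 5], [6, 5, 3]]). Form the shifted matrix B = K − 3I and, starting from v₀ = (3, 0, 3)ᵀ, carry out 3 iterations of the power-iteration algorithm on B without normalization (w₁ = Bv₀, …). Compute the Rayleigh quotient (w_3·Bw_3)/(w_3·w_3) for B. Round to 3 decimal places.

B = K − 3I has rows (2, 6, 6); (6, 2, 5); (6, 5, 0)
w1 = Bv₀ = (24, 33, 18)
w2 = Bw1 = (354, 300, 309)
w3 = Bw2 = (4362, 4269, 3624)
Bw3 = (56082, 52830, 47517)
w3·Bw3 = 642362562; w3·w3 = 50384781; μ ≈ 642362562/50384781 = 12.749

μ ≈ 12.749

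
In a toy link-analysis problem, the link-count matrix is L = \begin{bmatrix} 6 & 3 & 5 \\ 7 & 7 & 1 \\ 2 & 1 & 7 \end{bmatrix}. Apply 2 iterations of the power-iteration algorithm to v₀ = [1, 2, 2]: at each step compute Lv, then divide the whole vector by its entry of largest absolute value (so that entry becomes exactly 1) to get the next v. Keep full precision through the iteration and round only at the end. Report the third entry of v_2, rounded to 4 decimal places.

Lv0 = (22.00000, 23.00000, 18.00000); divide by 23.00000 → v1 = (0.95652, 1.00000, 0.78261)
Lv1 = (12.65217, 14.47826, 8.39130); divide by 14.47826 → v2 = (0.87387, 1.00000, 0.57958)
Requested entry of v2: 193/333 = 0.5796

0.5796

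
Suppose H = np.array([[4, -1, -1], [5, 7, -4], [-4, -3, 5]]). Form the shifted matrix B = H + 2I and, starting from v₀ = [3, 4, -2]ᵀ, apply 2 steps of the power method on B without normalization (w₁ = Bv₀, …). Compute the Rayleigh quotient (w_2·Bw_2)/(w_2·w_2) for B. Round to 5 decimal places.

B = H + 2I has rows (6, -1, -1); (5, 9, -4); (-4, -3, 7)
w1 = Bv₀ = (6·3 + (-1)·4 + (-1)·(-2); 5·3 + 9·4 + (-4)·(-2); (-4)·3 + (-3)·4 + 7·(-2)) = (16, 59, -38)
w2 = Bw1 = (6·16 + (-1)·59 + (-1)·(-38); 5·16 + 9·59 + (-4)·(-38); (-4)·16 + (-3)·59 + 7·(-38)) = (75, 763, -507)
Bw2 = (194, 9270, -6138)
w2·Bw2 = 10199526; w2·w2 = 844843; μ ≈ 10199526/844843 = 12.07269

12.07269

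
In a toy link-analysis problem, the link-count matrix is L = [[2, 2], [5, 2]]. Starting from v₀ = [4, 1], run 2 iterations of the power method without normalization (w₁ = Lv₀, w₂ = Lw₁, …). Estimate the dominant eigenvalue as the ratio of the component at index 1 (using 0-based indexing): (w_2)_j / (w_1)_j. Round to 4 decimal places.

λ ≈ 4.2727

w1 = Lv₀ = (2·4 + 2·1; 5·4 + 2·1) = (10, 22)
w2 = Lw1 = (2·10 + 2·22; 5·10 + 2·22) = (64, 94)
Ratio at component: 94 / 22 = 4.2727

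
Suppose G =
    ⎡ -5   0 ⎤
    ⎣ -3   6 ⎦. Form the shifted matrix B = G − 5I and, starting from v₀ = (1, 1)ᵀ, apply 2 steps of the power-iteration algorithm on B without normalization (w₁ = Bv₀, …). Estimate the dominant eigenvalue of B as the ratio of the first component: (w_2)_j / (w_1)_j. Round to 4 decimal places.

B = G − 5I has rows (-10, 0); (-3, 1)
w1 = Bv₀ = (-10, -2)
w2 = Bw1 = (100, 28)
Ratio: 100/-10 = -10.0000

μ ≈ -10.0000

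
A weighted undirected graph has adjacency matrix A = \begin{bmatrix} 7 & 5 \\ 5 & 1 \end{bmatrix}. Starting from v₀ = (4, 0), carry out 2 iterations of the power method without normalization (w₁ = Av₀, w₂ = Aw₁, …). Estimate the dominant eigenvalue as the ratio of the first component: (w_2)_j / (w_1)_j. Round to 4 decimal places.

w1 = Av₀ = (28, 20)
w2 = Aw1 = (296, 160)
Ratio at component: 296 / 28 = 10.5714

λ ≈ 10.5714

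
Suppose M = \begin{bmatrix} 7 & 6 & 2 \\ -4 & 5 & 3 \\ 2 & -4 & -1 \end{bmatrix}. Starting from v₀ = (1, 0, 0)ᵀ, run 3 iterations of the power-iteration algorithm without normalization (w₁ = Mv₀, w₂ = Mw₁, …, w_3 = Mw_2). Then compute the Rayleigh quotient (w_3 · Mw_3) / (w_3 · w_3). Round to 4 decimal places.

λ ≈ 3.1082

w1 = Mv₀ = (7·1 + 6·0 + 2·0; (-4)·1 + 5·0 + 3·0; 2·1 + (-4)·0 + (-1)·0) = (7, -4, 2)
w2 = Mw1 = (7·7 + 6·(-4) + 2·2; (-4)·7 + 5·(-4) + 3·2; 2·7 + (-4)·(-4) + (-1)·2) = (29, -42, 28)
w3 = Mw2 = (7, -242, 198)
Mw3 = (-1007, -644, 784)
w3·Mw3 = 7·(-1007) + (-242)·(-644) + 198·784 = 304031; w3·w3 = 7·7 + (-242)·(-242) + 198·198 = 97817
λ ≈ 304031/97817 = 3.1082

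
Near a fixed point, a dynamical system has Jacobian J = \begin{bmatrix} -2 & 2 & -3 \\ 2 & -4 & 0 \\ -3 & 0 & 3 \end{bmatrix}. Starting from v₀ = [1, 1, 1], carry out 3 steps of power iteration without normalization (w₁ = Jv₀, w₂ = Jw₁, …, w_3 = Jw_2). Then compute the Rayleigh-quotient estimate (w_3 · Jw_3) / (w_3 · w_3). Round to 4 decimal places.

w1 = Jv₀ = (-3, -2, 0)
w2 = Jw1 = (2, 2, 9)
w3 = Jw2 = (-27, -4, 21)
Jw3 = (-17, -38, 144)
w3·Jw3 = (-27)·(-17) + (-4)·(-38) + 21·144 = 3635; w3·w3 = (-27)·(-27) + (-4)·(-4) + 21·21 = 1186
λ ≈ 3635/1186 = 3.0649

λ ≈ 3.0649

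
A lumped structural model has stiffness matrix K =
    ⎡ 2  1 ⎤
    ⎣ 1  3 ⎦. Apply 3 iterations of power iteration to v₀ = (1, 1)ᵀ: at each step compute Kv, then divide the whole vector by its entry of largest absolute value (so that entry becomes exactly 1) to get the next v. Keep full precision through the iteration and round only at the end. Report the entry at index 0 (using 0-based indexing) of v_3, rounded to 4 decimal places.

0.6364

Kv0 = (3.00000, 4.00000); divide by 4.00000 → v1 = (0.75000, 1.00000)
Kv1 = (2.50000, 3.75000); divide by 3.75000 → v2 = (0.66667, 1.00000)
Kv2 = (2.33333, 3.66667); divide by 3.66667 → v3 = (0.63636, 1.00000)
Requested entry of v3: 35/55 = 0.6364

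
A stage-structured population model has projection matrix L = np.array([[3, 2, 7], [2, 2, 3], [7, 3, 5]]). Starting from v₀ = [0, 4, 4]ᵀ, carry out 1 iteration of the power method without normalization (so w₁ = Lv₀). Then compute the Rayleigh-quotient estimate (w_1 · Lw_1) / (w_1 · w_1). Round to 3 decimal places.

λ ≈ 12.006

w1 = Lv₀ = (36, 20, 32)
Lw1 = (372, 208, 472)
w1·Lw1 = 36·372 + 20·208 + 32·472 = 32656; w1·w1 = 36·36 + 20·20 + 32·32 = 2720
λ ≈ 32656/2720 = 12.006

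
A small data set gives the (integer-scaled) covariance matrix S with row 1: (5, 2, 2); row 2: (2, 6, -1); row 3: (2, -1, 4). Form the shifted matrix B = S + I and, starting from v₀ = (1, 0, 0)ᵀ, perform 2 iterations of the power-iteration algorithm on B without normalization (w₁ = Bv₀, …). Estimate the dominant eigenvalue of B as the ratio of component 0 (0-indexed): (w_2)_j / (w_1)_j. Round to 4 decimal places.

B = S + I has rows (6, 2, 2); (2, 7, -1); (2, -1, 5)
w1 = Bv₀ = (6, 2, 2)
w2 = Bw1 = (44, 24, 20)
Ratio: 44/6 = 7.3333

μ ≈ 7.3333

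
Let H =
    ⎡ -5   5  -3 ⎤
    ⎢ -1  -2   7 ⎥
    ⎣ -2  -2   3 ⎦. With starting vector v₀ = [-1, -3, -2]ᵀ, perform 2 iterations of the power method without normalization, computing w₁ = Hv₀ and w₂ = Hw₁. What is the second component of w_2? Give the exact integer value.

w1 = Hv₀ = ((-5)·(-1) + 5·(-3) + (-3)·(-2); (-1)·(-1) + (-2)·(-3) + 7·(-2); (-2)·(-1) + (-2)·(-3) + 3·(-2)) = (-4, -7, 2)
w2 = Hw1 = ((-5)·(-4) + 5·(-7) + (-3)·2; (-1)·(-4) + (-2)·(-7) + 7·2; (-2)·(-4) + (-2)·(-7) + 3·2) = (-21, 32, 28)
The requested component of w2 is 32.

32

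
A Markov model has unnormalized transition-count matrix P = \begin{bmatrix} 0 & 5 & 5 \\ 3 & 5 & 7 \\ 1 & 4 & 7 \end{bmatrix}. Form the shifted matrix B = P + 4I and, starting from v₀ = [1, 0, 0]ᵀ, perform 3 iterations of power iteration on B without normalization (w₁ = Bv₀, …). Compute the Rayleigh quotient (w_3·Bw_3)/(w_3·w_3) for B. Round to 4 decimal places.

B = P + 4I has rows (4, 5, 5); (3, 9, 7); (1, 4, 11)
w1 = Bv₀ = (4·1 + 5·0 + 5·0; 3·1 + 9·0 + 7·0; 1·1 + 4·0 + 11·0) = (4, 3, 1)
w2 = Bw1 = (4·4 + 5·3 + 5·1; 3·4 + 9·3 + 7·1; 1·4 + 4·3 + 11·1) = (36, 46, 27)
w3 = Bw2 = (509, 711, 517)
Bw3 = (8176, 11545, 9040)
w3·Bw3 = 17043759; w3·w3 = 1031891; μ ≈ 17043759/1031891 = 16.5170

16.5170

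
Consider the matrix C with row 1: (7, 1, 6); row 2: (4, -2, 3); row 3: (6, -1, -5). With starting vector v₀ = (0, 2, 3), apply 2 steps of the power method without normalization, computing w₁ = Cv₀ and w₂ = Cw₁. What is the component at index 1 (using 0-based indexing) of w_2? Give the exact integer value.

19

w1 = Cv₀ = (7·0 + 1·2 + 6·3; 4·0 + (-2)·2 + 3·3; 6·0 + (-1)·2 + (-5)·3) = (20, 5, -17)
w2 = Cw1 = (7·20 + 1·5 + 6·(-17); 4·20 + (-2)·5 + 3·(-17); 6·20 + (-1)·5 + (-5)·(-17)) = (43, 19, 200)
The requested component of w2 is 19.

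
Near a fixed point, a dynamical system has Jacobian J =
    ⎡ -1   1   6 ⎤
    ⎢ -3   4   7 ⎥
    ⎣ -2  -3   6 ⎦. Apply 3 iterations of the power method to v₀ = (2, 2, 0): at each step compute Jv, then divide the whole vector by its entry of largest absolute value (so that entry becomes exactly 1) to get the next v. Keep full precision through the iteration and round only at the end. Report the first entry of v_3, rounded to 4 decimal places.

Jv0 = (0.00000, 2.00000, -10.00000); divide by -10.00000 → v1 = (0.00000, -0.20000, 1.00000)
Jv1 = (5.80000, 6.20000, 6.60000); divide by 6.60000 → v2 = (0.87879, 0.93939, 1.00000)
Jv2 = (6.06061, 8.12121, 1.42424); divide by 8.12121 → v3 = (0.74627, 1.00000, 0.17537)
Requested entry of v3: -400/-536 = 0.7463

0.7463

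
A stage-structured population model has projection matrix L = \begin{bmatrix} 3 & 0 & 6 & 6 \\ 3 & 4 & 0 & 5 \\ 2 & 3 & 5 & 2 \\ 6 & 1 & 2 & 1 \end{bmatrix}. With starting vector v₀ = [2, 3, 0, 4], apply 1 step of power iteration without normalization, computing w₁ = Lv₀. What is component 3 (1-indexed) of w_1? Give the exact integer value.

w1 = Lv₀ = (3·2 + 0·3 + 6·0 + 6·4; 3·2 + 4·3 + 0·0 + 5·4; 2·2 + 3·3 + 5·0 + 2·4; 6·2 + 1·3 + 2·0 + 1·4) = (30, 38, 21, 19)
The requested component of w1 is 21.

21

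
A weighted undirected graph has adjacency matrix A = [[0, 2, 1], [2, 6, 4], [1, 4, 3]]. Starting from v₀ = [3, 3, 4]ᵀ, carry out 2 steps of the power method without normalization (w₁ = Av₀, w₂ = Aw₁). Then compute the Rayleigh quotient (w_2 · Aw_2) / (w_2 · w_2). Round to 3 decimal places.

w1 = Av₀ = (10, 40, 27)
w2 = Aw1 = (107, 368, 251)
Aw2 = (987, 3426, 2332)
w2·Aw2 = 107·987 + 368·3426 + 251·2332 = 1951709; w2·w2 = 107·107 + 368·368 + 251·251 = 209874
λ ≈ 1951709/209874 = 9.299

λ ≈ 9.299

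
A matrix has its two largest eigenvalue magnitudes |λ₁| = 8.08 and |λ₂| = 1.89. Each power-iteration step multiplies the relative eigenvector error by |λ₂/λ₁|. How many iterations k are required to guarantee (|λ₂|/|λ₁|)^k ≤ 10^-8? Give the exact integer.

|λ₂/λ₁| = 1.89/8.08 = 0.23391
Need k ≥ ln(10^-8) / ln(0.23391) = -18.4207 / -1.4528 ≈ 12.679
Smallest integer k satisfying the bound: 13

13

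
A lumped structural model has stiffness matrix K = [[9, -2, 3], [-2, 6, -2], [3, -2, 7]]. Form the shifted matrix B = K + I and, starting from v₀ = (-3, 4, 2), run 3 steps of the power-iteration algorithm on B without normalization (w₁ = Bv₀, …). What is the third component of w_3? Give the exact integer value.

B = K + I has rows (10, -2, 3); (-2, 7, -2); (3, -2, 8)
w1 = Bv₀ = (10·(-3) + (-2)·4 + 3·2; (-2)·(-3) + 7·4 + (-2)·2; 3·(-3) + (-2)·4 + 8·2) = (-32, 30, -1)
w2 = Bw1 = (10·(-32) + (-2)·30 + 3·(-1); (-2)·(-32) + 7·30 + (-2)·(-1); 3·(-32) + (-2)·30 + 8·(-1)) = (-383, 276, -164)
w3 = Bw2 = (-4874, 3026, -3013)
Requested component of w3: -3013

-3013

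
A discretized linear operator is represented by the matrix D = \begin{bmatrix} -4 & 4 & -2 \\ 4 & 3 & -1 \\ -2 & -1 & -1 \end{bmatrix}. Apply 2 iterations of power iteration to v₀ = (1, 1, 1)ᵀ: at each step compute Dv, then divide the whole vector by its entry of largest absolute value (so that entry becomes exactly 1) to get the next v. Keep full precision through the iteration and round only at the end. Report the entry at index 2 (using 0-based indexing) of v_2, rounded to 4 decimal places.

Dv0 = (-2.00000, 6.00000, -4.00000); divide by 6.00000 → v1 = (-0.33333, 1.00000, -0.66667)
Dv1 = (6.66667, 2.33333, 0.33333); divide by 6.66667 → v2 = (1.00000, 0.35000, 0.05000)
Requested entry of v2: 2/40 = 0.0500

0.0500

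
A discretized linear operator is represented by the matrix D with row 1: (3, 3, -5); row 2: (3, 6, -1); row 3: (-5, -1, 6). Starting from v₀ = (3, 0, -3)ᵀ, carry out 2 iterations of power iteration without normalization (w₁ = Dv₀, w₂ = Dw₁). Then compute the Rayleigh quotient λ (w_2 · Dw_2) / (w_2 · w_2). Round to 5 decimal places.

λ ≈ 11.04782

w1 = Dv₀ = (24, 12, -33)
w2 = Dw1 = (273, 177, -330)
Dw2 = (3000, 2211, -3522)
w2·Dw2 = 273·3000 + 177·2211 + (-330)·(-3522) = 2372607; w2·w2 = 273·273 + 177·177 + (-330)·(-330) = 214758
λ ≈ 2372607/214758 = 11.04782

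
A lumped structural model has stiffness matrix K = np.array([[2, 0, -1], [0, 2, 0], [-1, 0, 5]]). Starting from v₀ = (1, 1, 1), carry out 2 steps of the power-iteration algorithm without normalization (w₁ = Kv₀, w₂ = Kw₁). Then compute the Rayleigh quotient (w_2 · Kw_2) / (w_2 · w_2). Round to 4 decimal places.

5.0420

w1 = Kv₀ = (2·1 + 0·1 + (-1)·1; 0·1 + 2·1 + 0·1; (-1)·1 + 0·1 + 5·1) = (1, 2, 4)
w2 = Kw1 = (2·1 + 0·2 + (-1)·4; 0·1 + 2·2 + 0·4; (-1)·1 + 0·2 + 5·4) = (-2, 4, 19)
Kw2 = (-23, 8, 97)
w2·Kw2 = (-2)·(-23) + 4·8 + 19·97 = 1921; w2·w2 = (-2)·(-2) + 4·4 + 19·19 = 381
λ ≈ 1921/381 = 5.0420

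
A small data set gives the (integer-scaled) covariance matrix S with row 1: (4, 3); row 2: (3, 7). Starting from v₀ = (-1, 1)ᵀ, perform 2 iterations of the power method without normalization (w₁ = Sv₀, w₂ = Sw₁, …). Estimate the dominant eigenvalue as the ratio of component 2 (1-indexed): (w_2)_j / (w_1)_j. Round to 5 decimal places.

6.25000

w1 = Sv₀ = (-1, 4)
w2 = Sw1 = (8, 25)
Ratio at component: 25 / 4 = 6.25000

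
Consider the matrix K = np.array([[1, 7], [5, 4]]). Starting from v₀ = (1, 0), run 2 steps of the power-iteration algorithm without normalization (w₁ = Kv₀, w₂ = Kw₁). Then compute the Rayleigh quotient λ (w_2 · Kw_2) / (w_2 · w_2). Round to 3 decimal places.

w1 = Kv₀ = (1·1 + 7·0; 5·1 + 4·0) = (1, 5)
w2 = Kw1 = (1·1 + 7·5; 5·1 + 4·5) = (36, 25)
Kw2 = (211, 280)
w2·Kw2 = 36·211 + 25·280 = 14596; w2·w2 = 36·36 + 25·25 = 1921
λ ≈ 14596/1921 = 7.598

7.598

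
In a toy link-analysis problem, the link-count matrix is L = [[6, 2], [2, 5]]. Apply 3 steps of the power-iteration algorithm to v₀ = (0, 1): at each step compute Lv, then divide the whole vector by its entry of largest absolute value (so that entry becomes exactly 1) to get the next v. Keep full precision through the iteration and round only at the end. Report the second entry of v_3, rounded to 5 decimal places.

Lv0 = (2.000000, 5.000000); divide by 5.000000 → v1 = (0.400000, 1.000000)
Lv1 = (4.400000, 5.800000); divide by 5.800000 → v2 = (0.758621, 1.000000)
Lv2 = (6.551724, 6.517241); divide by 6.551724 → v3 = (1.000000, 0.994737)
Requested entry of v3: 189/190 = 0.99474

0.99474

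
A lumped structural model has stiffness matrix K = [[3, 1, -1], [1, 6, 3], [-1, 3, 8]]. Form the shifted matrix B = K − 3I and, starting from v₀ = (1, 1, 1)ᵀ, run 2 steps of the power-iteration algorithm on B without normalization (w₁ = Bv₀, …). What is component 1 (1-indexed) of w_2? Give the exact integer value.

0

B = K − 3I has rows (0, 1, -1); (1, 3, 3); (-1, 3, 5)
w1 = Bv₀ = (0·1 + 1·1 + (-1)·1; 1·1 + 3·1 + 3·1; (-1)·1 + 3·1 + 5·1) = (0, 7, 7)
w2 = Bw1 = (0·0 + 1·7 + (-1)·7; 1·0 + 3·7 + 3·7; (-1)·0 + 3·7 + 5·7) = (0, 42, 56)
Requested component of w2: 0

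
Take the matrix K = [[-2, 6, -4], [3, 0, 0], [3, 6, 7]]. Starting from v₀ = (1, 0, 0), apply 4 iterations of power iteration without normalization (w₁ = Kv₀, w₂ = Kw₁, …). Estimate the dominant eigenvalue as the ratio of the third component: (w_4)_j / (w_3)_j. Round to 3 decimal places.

w1 = Kv₀ = ((-2)·1 + 6·0 + (-4)·0; 3·1 + 0·0 + 0·0; 3·1 + 6·0 + 7·0) = (-2, 3, 3)
w2 = Kw1 = ((-2)·(-2) + 6·3 + (-4)·3; 3·(-2) + 0·3 + 0·3; 3·(-2) + 6·3 + 7·3) = (10, -6, 33)
w3 = Kw2 = (-188, 30, 225)
w4 = Kw3 = (-344, -564, 1191)
Ratio at component: 1191 / 225 = 5.293

λ ≈ 5.293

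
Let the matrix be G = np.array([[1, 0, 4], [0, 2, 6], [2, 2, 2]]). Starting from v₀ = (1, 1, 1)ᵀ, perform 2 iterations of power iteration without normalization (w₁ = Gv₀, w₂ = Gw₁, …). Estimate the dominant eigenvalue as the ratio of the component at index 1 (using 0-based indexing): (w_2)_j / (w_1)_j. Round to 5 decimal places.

w1 = Gv₀ = (1·1 + 0·1 + 4·1; 0·1 + 2·1 + 6·1; 2·1 + 2·1 + 2·1) = (5, 8, 6)
w2 = Gw1 = (1·5 + 0·8 + 4·6; 0·5 + 2·8 + 6·6; 2·5 + 2·8 + 2·6) = (29, 52, 38)
Ratio at component: 52 / 8 = 6.50000

6.50000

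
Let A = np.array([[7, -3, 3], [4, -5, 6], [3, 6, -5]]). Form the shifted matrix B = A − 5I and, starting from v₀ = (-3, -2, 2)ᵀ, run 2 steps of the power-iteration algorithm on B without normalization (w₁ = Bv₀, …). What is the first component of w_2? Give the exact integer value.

B = A − 5I has rows (2, -3, 3); (4, -10, 6); (3, 6, -10)
w1 = Bv₀ = (2·(-3) + (-3)·(-2) + 3·2; 4·(-3) + (-10)·(-2) + 6·2; 3·(-3) + 6·(-2) + (-10)·2) = (6, 20, -41)
w2 = Bw1 = (2·6 + (-3)·20 + 3·(-41); 4·6 + (-10)·20 + 6·(-41); 3·6 + 6·20 + (-10)·(-41)) = (-171, -422, 548)
Requested component of w2: -171

-171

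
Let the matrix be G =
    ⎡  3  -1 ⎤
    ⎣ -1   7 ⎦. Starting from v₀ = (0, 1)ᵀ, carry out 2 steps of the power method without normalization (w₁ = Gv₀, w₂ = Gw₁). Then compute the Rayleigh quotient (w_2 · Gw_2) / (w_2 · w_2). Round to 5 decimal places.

λ ≈ 7.23077

w1 = Gv₀ = (3·0 + (-1)·1; (-1)·0 + 7·1) = (-1, 7)
w2 = Gw1 = (3·(-1) + (-1)·7; (-1)·(-1) + 7·7) = (-10, 50)
Gw2 = (-80, 360)
w2·Gw2 = (-10)·(-80) + 50·360 = 18800; w2·w2 = (-10)·(-10) + 50·50 = 2600
λ ≈ 18800/2600 = 7.23077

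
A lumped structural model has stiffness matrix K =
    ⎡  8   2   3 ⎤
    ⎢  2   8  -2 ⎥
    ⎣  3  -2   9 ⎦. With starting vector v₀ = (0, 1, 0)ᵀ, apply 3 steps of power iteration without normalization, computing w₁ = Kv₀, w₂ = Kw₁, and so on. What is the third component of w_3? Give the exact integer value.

-318

w1 = Kv₀ = (2, 8, -2)
w2 = Kw1 = (26, 72, -28)
w3 = Kw2 = (268, 684, -318)
The requested component of w3 is -318.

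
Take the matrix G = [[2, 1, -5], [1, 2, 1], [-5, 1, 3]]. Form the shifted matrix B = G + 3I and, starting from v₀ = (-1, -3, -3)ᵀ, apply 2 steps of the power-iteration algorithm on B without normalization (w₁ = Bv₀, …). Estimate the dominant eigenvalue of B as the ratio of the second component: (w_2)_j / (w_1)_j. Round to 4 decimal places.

B = G + 3I has rows (5, 1, -5); (1, 5, 1); (-5, 1, 6)
w1 = Bv₀ = (7, -19, -16)
w2 = Bw1 = (96, -104, -150)
Ratio: -104/-19 = 5.4737

5.4737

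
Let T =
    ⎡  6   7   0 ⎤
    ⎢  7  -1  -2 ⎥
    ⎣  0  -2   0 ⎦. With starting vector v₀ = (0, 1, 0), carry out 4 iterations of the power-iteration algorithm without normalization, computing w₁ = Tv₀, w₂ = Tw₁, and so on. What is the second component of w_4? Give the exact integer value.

w1 = Tv₀ = (6·0 + 7·1 + 0·0; 7·0 + (-1)·1 + (-2)·0; 0·0 + (-2)·1 + 0·0) = (7, -1, -2)
w2 = Tw1 = (6·7 + 7·(-1) + 0·(-2); 7·7 + (-1)·(-1) + (-2)·(-2); 0·7 + (-2)·(-1) + 0·(-2)) = (35, 54, 2)
w3 = Tw2 = (588, 187, -108)
w4 = Tw3 = (4837, 4145, -374)
The requested component of w4 is 4145.

4145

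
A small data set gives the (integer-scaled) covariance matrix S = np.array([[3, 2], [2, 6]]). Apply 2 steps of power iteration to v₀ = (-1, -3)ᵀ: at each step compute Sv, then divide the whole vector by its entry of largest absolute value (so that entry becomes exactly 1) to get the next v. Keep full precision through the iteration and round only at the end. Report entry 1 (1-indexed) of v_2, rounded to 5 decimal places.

Sv0 = (-9.000000, -20.000000); divide by -20.000000 → v1 = (0.450000, 1.000000)
Sv1 = (3.350000, 6.900000); divide by 6.900000 → v2 = (0.485507, 1.000000)
Requested entry of v2: -67/-138 = 0.48551

0.48551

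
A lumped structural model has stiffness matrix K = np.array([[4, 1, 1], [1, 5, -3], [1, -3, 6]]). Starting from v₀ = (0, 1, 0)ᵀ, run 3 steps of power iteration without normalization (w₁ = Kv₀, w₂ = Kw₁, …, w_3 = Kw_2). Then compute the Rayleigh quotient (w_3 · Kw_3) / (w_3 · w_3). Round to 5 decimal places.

w1 = Kv₀ = (4·0 + 1·1 + 1·0; 1·0 + 5·1 + (-3)·0; 1·0 + (-3)·1 + 6·0) = (1, 5, -3)
w2 = Kw1 = (4·1 + 1·5 + 1·(-3); 1·1 + 5·5 + (-3)·(-3); 1·1 + (-3)·5 + 6·(-3)) = (6, 35, -32)
w3 = Kw2 = (27, 277, -291)
Kw3 = (94, 2285, -2550)
w3·Kw3 = 27·94 + 277·2285 + (-291)·(-2550) = 1377533; w3·w3 = 27·27 + 277·277 + (-291)·(-291) = 162139
λ ≈ 1377533/162139 = 8.49600

λ ≈ 8.49600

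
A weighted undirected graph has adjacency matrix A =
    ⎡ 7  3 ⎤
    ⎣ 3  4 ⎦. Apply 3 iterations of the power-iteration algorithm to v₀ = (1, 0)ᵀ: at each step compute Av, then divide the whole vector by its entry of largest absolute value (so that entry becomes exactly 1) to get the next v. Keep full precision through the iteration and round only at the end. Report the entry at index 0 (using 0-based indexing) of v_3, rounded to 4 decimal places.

Av0 = (7.00000, 3.00000); divide by 7.00000 → v1 = (1.00000, 0.42857)
Av1 = (8.28571, 4.71429); divide by 8.28571 → v2 = (1.00000, 0.56897)
Av2 = (8.70690, 5.27586); divide by 8.70690 → v3 = (1.00000, 0.60594)
Requested entry of v3: 505/505 = 1.0000

1.0000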